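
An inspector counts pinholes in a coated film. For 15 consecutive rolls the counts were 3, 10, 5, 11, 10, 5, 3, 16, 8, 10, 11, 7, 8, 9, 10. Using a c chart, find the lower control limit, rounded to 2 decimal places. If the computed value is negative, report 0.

0.00

c̄ = (3 + 10 + 5 + 11 + 10 + 5 + 3 + 16 + 8 + 10 + 11 + 7 + 8 + 9 + 10) / 15 = 126 / 15 = 8.4000
LCL = c̄ − 3√c̄ = 8.4000 − 3 × 2.8983 = -0.2948 → 0 (cannot be negative)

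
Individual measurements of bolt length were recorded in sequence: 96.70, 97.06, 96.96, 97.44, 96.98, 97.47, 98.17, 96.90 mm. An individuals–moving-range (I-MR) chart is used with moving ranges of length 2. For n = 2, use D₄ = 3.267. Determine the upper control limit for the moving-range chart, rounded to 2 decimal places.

Moving ranges: 0.36, 0.10, 0.48, 0.46, 0.49, 0.70, 1.27; M̄R̄ = 3.8600 / 7 = 0.5514
UCL_MR = D₄·M̄R̄ = 3.267 × 0.5514 = 1.8015

1.80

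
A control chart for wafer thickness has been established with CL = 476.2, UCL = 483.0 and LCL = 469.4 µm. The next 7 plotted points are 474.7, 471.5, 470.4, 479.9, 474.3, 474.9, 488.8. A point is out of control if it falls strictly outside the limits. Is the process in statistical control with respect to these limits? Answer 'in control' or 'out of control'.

out of control

Compare each point to [469.4, 483.0]: sample 7 = 488.8 > UCL.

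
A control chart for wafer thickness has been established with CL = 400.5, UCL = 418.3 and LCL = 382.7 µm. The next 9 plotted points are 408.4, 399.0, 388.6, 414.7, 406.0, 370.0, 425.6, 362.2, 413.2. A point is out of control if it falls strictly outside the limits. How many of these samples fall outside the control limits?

Compare each point to [382.7, 418.3]: sample 6 = 370.0 < LCL; sample 7 = 425.6 > UCL; sample 8 = 362.2 < LCL.

3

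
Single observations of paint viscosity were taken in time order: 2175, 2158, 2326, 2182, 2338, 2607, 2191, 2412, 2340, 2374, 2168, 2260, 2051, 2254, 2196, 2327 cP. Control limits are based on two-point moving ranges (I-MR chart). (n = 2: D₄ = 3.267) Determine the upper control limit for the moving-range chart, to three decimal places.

Moving ranges: 17, 168, 144, 156, 269, 416, 221, 72, 34, 206, 92, 209, 203, 58, 131; M̄R̄ = 2396.0000 / 15 = 159.7333
UCL_MR = D₄·M̄R̄ = 3.267 × 159.7333 = 521.8488

521.849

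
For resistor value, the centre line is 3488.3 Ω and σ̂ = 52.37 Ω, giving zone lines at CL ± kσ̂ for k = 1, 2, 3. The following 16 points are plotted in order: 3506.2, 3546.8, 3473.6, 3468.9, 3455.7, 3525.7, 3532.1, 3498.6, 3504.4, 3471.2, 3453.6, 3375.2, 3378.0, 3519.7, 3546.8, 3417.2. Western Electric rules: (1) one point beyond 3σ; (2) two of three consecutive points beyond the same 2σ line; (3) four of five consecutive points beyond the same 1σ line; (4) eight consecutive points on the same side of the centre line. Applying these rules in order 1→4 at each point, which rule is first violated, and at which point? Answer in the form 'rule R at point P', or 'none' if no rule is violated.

Zone of each point (C = within 1σ̂, B = 1σ̂–2σ̂, A = 2σ̂–3σ̂, * = beyond 3σ̂; sign = side of CL): 1:+C, 2:+B, 3:-C, 4:-C, 5:-C, 6:+C, 7:+C, 8:+C, 9:+C, 10:-C, 11:-C, 12:-A, 13:-A, 14:+C, 15:+B, 16:-B
Rule 2 (two of three consecutive points beyond the same 2σ limit) is satisfied at point 13.

rule 2 at point 13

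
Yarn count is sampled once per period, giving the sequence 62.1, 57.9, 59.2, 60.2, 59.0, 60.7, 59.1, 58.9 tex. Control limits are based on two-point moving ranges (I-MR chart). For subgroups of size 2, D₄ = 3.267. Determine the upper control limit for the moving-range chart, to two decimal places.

Moving ranges: 4.2, 1.3, 1.0, 1.2, 1.7, 1.6, 0.2; M̄R̄ = 11.2000 / 7 = 1.6000
UCL_MR = D₄·M̄R̄ = 3.267 × 1.6000 = 5.2272

5.23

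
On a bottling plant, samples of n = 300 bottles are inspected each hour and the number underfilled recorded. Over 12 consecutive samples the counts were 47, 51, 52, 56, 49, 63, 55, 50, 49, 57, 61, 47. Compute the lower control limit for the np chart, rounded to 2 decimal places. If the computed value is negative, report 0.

33.25

p̄ = Σdᵢ / (k·n) = 637 / (12 × 300) = 0.17694
LCL = np̄ − 3·√(np̄(1−p̄)) = 53.0833 − 3 × 6.6099 = 33.2537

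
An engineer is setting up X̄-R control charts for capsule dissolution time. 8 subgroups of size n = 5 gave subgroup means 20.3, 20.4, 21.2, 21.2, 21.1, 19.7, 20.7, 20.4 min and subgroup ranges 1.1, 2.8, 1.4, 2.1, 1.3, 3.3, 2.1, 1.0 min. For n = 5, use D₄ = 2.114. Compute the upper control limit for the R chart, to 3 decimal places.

3.990

R̄ = (1.1 + 2.8 + 1.4 + 2.1 + 1.3 + 3.3 + 2.1 + 1.0) / 8 = 15.1000 / 8 = 1.8875
UCL_R = D₄·R̄ = 2.114 × 1.8875 = 3.9902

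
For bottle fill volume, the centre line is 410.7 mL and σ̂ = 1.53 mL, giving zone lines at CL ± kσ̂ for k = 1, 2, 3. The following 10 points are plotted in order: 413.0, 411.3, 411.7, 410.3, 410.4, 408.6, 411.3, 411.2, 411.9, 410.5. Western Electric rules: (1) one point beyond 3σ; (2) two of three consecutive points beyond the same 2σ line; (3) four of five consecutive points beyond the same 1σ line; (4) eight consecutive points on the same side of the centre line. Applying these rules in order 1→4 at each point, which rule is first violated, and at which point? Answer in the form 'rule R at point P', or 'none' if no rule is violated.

none

Zone of each point (C = within 1σ̂, B = 1σ̂–2σ̂, A = 2σ̂–3σ̂, * = beyond 3σ̂; sign = side of CL): 1:+B, 2:+C, 3:+C, 4:-C, 5:-C, 6:-B, 7:+C, 8:+C, 9:+C, 10:-C
No rule fires across all 10 points.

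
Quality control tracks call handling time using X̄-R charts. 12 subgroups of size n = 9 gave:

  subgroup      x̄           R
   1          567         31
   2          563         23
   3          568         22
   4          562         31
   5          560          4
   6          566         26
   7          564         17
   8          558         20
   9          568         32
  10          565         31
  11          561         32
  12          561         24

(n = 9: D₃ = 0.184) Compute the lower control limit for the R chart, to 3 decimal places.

R̄ = (31 + 23 + 22 + 31 + 4 + 26 + 17 + 20 + 32 + 31 + 32 + 24) / 12 = 293.0000 / 12 = 24.4167
LCL_R = D₃·R̄ = 0.184 × 24.4167 = 4.4927

4.493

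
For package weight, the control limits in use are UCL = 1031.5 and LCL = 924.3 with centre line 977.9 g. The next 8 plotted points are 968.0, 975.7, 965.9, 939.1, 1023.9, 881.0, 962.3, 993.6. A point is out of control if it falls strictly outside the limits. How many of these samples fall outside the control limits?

Compare each point to [924.3, 1031.5]: sample 6 = 881.0 < LCL.

1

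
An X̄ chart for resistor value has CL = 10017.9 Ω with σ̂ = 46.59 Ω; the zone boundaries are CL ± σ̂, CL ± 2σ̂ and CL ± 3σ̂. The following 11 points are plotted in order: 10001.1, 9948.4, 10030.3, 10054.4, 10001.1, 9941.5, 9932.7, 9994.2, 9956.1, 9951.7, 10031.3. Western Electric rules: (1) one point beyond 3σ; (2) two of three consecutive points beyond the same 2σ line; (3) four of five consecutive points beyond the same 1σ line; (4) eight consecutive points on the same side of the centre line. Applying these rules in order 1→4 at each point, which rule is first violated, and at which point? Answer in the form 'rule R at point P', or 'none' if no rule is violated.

rule 3 at point 10

Zone of each point (C = within 1σ̂, B = 1σ̂–2σ̂, A = 2σ̂–3σ̂, * = beyond 3σ̂; sign = side of CL): 1:-C, 2:-B, 3:+C, 4:+C, 5:-C, 6:-B, 7:-B, 8:-C, 9:-B, 10:-B, 11:+C
Rule 3 (four of five consecutive points beyond the same 1σ limit) is satisfied at point 10.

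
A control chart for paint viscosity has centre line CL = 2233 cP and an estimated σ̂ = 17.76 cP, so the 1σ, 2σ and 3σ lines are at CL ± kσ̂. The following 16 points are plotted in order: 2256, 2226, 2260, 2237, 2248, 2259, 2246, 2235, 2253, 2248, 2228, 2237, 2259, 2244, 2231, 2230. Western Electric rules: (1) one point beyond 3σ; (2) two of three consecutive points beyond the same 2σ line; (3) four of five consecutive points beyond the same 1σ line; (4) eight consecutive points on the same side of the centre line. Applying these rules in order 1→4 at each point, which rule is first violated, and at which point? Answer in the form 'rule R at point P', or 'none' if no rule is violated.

Zone of each point (C = within 1σ̂, B = 1σ̂–2σ̂, A = 2σ̂–3σ̂, * = beyond 3σ̂; sign = side of CL): 1:+B, 2:-C, 3:+B, 4:+C, 5:+C, 6:+B, 7:+C, 8:+C, 9:+B, 10:+C, 11:-C, 12:+C, 13:+B, 14:+C, 15:-C, 16:-C
Rule 4 (eight consecutive points on the same side of the centre line) is satisfied at point 10.

rule 4 at point 10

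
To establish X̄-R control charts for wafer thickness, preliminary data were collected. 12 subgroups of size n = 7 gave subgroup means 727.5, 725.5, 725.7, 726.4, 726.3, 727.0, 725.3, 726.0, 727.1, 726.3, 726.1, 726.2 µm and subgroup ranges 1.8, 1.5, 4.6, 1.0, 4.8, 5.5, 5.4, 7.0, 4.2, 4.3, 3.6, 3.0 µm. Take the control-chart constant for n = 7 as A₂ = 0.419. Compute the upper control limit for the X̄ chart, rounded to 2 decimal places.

X̄̄ = (727.5 + 725.5 + 725.7 + 726.4 + 726.3 + 727.0 + 725.3 + 726.0 + 727.1 + 726.3 + 726.1 + 726.2) / 12 = 8715.4000 / 12 = 726.2833
R̄ = (1.8 + 1.5 + 4.6 + 1.0 + 4.8 + 5.5 + 5.4 + 7.0 + 4.2 + 4.3 + 3.6 + 3.0) / 12 = 46.7000 / 12 = 3.8917
UCL = X̄̄ + A₂·R̄ = 726.2833 + 0.419 × 3.8917 = 727.9139

727.91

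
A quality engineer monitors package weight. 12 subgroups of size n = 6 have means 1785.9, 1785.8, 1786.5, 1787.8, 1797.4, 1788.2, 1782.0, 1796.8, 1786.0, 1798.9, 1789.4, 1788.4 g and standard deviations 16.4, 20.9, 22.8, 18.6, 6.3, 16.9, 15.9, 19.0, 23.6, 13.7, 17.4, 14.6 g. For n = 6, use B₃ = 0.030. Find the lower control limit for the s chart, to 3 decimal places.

s̄ = (16.4 + 20.9 + 22.8 + 18.6 + 6.3 + 16.9 + 15.9 + 19.0 + 23.6 + 13.7 + 17.4 + 14.6) / 12 = 17.1750
LCL_s = B₃·s̄ = 0.030 × 17.1750 = 0.5152

0.515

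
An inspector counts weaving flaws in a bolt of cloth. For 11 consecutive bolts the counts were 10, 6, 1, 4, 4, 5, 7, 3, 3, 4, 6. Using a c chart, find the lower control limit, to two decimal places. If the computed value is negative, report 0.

c̄ = (10 + 6 + 1 + 4 + 4 + 5 + 7 + 3 + 3 + 4 + 6) / 11 = 53 / 11 = 4.8182
LCL = c̄ − 3√c̄ = 4.8182 − 3 × 2.1950 = -1.7669 → 0 (cannot be negative)

0.00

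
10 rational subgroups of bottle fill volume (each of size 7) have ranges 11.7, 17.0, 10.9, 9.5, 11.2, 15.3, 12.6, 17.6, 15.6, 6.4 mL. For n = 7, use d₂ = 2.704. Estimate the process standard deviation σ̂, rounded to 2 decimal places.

4.73

R̄ = (11.7 + 17.0 + 10.9 + 9.5 + 11.2 + 15.3 + 12.6 + 17.6 + 15.6 + 6.4) / 10 = 12.7800
σ̂ = R̄ / d₂ = 12.7800 / 2.704 = 4.7263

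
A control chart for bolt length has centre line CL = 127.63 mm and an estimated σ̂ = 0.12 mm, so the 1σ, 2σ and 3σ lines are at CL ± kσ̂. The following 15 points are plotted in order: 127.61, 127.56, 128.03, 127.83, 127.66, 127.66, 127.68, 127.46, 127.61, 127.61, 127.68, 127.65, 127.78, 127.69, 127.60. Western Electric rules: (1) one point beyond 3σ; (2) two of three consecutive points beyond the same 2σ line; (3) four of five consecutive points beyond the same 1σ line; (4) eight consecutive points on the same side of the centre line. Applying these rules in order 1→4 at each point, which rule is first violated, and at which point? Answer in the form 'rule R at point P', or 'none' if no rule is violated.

Zone of each point (C = within 1σ̂, B = 1σ̂–2σ̂, A = 2σ̂–3σ̂, * = beyond 3σ̂; sign = side of CL): 1:-C, 2:-C, 3:+*, 4:+B, 5:+C, 6:+C, 7:+C, 8:-B, 9:-C, 10:-C, 11:+C, 12:+C, 13:+B, 14:+C, 15:-C
Rule 1 (one point beyond the 3σ limits) is satisfied at point 3.

rule 1 at point 3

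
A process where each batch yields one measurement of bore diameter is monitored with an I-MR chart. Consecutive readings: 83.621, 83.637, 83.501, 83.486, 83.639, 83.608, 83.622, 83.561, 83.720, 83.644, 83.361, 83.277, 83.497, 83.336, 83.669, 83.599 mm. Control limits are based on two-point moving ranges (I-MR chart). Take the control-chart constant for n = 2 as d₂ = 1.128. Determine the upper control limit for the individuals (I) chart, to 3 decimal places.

X̄ = (83.621 + 83.637 + 83.501 + 83.486 + 83.639 + 83.608 + 83.622 + 83.561 + 83.720 + 83.644 + 83.361 + 83.277 + 83.497 + 83.336 + 83.669 + 83.599) / 16 = 83.5486
Moving ranges: 0.016, 0.136, 0.015, 0.153, 0.031, 0.014, 0.061, 0.159, 0.076, 0.283, 0.084, 0.220, 0.161, 0.333, 0.070; M̄R̄ = 1.8120 / 15 = 0.1208
UCL = X̄ + 3·M̄R̄/d₂ = 83.5486 + 3 × 0.1208 / 1.128 = 83.8699

83.870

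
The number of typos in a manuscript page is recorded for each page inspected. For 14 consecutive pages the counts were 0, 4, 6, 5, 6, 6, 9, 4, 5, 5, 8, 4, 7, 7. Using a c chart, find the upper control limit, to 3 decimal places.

c̄ = (0 + 4 + 6 + 5 + 6 + 6 + 9 + 4 + 5 + 5 + 8 + 4 + 7 + 7) / 14 = 76 / 14 = 5.4286
UCL = c̄ + 3√c̄ = 5.4286 + 3 × √5.4286 = 5.4286 + 3 × 2.3299 = 12.4184

12.418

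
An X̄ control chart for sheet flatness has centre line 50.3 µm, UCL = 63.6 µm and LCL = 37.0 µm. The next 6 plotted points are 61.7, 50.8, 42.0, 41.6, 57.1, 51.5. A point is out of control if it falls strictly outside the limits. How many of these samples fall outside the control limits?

All 6 points lie within [37.0, 63.6].

0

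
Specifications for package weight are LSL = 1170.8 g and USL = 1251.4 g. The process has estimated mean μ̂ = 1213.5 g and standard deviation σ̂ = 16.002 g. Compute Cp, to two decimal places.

0.84

Cp = (USL − LSL) / (6σ̂) = (1251.4 − 1170.8) / (6 × 16.002) = 80.6000 / 96.0120 = 0.8395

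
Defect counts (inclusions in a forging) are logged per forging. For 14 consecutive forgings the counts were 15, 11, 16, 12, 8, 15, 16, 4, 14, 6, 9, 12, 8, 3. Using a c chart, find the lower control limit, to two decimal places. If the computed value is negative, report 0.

c̄ = (15 + 11 + 16 + 12 + 8 + 15 + 16 + 4 + 14 + 6 + 9 + 12 + 8 + 3) / 14 = 149 / 14 = 10.6429
LCL = c̄ − 3√c̄ = 10.6429 − 3 × 3.2623 = 0.8558

0.86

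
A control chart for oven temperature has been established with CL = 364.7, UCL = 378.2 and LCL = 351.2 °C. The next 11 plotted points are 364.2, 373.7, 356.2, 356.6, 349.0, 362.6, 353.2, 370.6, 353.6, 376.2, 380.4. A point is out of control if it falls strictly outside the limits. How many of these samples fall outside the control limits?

Compare each point to [351.2, 378.2]: sample 5 = 349.0 < LCL; sample 11 = 380.4 > UCL.

2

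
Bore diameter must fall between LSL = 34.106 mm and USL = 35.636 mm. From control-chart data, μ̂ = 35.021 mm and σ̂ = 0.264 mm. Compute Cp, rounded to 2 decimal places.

0.97

Cp = (USL − LSL) / (6σ̂) = (35.636 − 34.106) / (6 × 0.264) = 1.5300 / 1.5840 = 0.9659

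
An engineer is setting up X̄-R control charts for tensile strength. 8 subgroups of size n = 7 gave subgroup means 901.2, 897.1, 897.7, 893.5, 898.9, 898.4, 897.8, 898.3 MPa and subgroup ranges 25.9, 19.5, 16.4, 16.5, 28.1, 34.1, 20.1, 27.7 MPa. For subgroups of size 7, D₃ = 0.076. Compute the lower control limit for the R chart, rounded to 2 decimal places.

1.79

R̄ = (25.9 + 19.5 + 16.4 + 16.5 + 28.1 + 34.1 + 20.1 + 27.7) / 8 = 188.3000 / 8 = 23.5375
LCL_R = D₃·R̄ = 0.076 × 23.5375 = 1.7889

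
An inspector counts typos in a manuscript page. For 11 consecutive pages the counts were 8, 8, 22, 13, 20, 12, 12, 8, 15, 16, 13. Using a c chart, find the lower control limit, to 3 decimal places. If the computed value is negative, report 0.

2.397

c̄ = (8 + 8 + 22 + 13 + 20 + 12 + 12 + 8 + 15 + 16 + 13) / 11 = 147 / 11 = 13.3636
LCL = c̄ − 3√c̄ = 13.3636 − 3 × 3.6556 = 2.3967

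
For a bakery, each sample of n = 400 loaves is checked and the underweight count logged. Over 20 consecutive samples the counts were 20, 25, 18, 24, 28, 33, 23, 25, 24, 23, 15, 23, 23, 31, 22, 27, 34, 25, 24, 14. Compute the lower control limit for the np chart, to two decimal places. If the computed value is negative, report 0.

p̄ = Σdᵢ / (k·n) = 481 / (20 × 400) = 0.06012
LCL = np̄ − 3·√(np̄(1−p̄)) = 24.0500 − 3 × 4.7544 = 9.7869

9.79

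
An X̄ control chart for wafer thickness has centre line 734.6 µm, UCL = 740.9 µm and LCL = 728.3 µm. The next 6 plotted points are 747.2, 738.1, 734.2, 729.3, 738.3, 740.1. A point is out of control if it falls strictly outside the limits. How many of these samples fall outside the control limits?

Compare each point to [728.3, 740.9]: sample 1 = 747.2 > UCL.

1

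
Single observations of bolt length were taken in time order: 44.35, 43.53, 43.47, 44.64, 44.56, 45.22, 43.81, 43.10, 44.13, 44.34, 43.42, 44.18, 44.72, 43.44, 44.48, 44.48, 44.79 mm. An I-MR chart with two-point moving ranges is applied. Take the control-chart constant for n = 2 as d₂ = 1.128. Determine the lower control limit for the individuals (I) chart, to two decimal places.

X̄ = (44.35 + 43.53 + 43.47 + 44.64 + 44.56 + 45.22 + 43.81 + 43.10 + 44.13 + 44.34 + 43.42 + 44.18 + 44.72 + 43.44 + 44.48 + 44.48 + 44.79) / 17 = 44.1565
Moving ranges: 0.82, 0.06, 1.17, 0.08, 0.66, 1.41, 0.71, 1.03, 0.21, 0.92, 0.76, 0.54, 1.28, 1.04, 0.00, 0.31; M̄R̄ = 11.0000 / 16 = 0.6875
LCL = X̄ − 3·M̄R̄/d₂ = 44.1565 − 3 × 0.6875 / 1.128 = 42.3280

42.33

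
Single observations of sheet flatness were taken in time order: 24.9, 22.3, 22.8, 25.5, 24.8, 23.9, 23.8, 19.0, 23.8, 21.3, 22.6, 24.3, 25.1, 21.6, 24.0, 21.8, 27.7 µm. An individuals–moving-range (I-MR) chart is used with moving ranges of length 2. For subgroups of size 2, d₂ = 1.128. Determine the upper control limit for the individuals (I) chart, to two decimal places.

29.70

X̄ = (24.9 + 22.3 + 22.8 + 25.5 + 24.8 + 23.9 + 23.8 + 19.0 + 23.8 + 21.3 + 22.6 + 24.3 + 25.1 + 21.6 + 24.0 + 21.8 + 27.7) / 17 = 23.4824
Moving ranges: 2.6, 0.5, 2.7, 0.7, 0.9, 0.1, 4.8, 4.8, 2.5, 1.3, 1.7, 0.8, 3.5, 2.4, 2.2, 5.9; M̄R̄ = 37.4000 / 16 = 2.3375
UCL = X̄ + 3·M̄R̄/d₂ = 23.4824 + 3 × 2.3375 / 1.128 = 29.6991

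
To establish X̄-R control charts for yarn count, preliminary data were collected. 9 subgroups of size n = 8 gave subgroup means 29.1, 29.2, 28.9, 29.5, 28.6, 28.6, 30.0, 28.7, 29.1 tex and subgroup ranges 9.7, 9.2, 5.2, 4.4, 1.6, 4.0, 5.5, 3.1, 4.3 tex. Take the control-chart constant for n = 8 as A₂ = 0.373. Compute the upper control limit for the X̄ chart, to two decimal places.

31.03

X̄̄ = (29.1 + 29.2 + 28.9 + 29.5 + 28.6 + 28.6 + 30.0 + 28.7 + 29.1) / 9 = 261.7000 / 9 = 29.0778
R̄ = (9.7 + 9.2 + 5.2 + 4.4 + 1.6 + 4.0 + 5.5 + 3.1 + 4.3) / 9 = 47.0000 / 9 = 5.2222
UCL = X̄̄ + A₂·R̄ = 29.0778 + 0.373 × 5.2222 = 31.0257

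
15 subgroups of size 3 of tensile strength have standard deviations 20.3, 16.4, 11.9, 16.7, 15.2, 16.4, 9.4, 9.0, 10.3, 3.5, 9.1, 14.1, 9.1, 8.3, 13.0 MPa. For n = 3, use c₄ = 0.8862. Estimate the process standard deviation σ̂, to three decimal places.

13.744

s̄ = (20.3 + 16.4 + 11.9 + 16.7 + 15.2 + 16.4 + 9.4 + 9.0 + 10.3 + 3.5 + 9.1 + 14.1 + 9.1 + 8.3 + 13.0) / 15 = 12.1800
σ̂ = s̄ / c₄ = 12.1800 / 0.8862 = 13.7441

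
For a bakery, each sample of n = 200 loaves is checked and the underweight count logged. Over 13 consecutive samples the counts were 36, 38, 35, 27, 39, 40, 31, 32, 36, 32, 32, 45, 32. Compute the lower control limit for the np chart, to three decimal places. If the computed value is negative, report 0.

p̄ = Σdᵢ / (k·n) = 455 / (13 × 200) = 0.17500
LCL = np̄ − 3·√(np̄(1−p̄)) = 35.0000 − 3 × 5.3735 = 18.8794

18.879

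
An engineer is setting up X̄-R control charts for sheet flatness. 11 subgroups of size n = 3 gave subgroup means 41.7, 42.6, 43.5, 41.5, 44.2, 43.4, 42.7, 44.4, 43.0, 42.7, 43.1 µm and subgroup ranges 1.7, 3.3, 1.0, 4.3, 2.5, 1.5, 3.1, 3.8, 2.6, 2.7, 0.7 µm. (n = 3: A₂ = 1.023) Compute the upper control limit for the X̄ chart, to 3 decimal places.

45.511

X̄̄ = (41.7 + 42.6 + 43.5 + 41.5 + 44.2 + 43.4 + 42.7 + 44.4 + 43.0 + 42.7 + 43.1) / 11 = 472.8000 / 11 = 42.9818
R̄ = (1.7 + 3.3 + 1.0 + 4.3 + 2.5 + 1.5 + 3.1 + 3.8 + 2.6 + 2.7 + 0.7) / 11 = 27.2000 / 11 = 2.4727
UCL = X̄̄ + A₂·R̄ = 42.9818 + 1.023 × 2.4727 = 45.5114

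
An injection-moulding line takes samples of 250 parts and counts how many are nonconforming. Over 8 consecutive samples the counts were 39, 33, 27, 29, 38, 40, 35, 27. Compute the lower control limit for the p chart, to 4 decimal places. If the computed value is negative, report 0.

p̄ = Σdᵢ / (k·n) = 268 / (8 × 250) = 0.13400
LCL = p̄ − 3·√(p̄(1−p̄)/n) = 0.13400 − 3 × 0.02154 = 0.06937

0.0694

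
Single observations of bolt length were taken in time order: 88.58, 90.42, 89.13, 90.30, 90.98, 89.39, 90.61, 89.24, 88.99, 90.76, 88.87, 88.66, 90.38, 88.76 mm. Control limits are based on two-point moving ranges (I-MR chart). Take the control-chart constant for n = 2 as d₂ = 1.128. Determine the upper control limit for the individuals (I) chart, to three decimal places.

X̄ = (88.58 + 90.42 + 89.13 + 90.30 + 90.98 + 89.39 + 90.61 + 89.24 + 88.99 + 90.76 + 88.87 + 88.66 + 90.38 + 88.76) / 14 = 89.6479
Moving ranges: 1.84, 1.29, 1.17, 0.68, 1.59, 1.22, 1.37, 0.25, 1.77, 1.89, 0.21, 1.72, 1.62; M̄R̄ = 16.6200 / 13 = 1.2785
UCL = X̄ + 3·M̄R̄/d₂ = 89.6479 + 3 × 1.2785 / 1.128 = 93.0480

93.048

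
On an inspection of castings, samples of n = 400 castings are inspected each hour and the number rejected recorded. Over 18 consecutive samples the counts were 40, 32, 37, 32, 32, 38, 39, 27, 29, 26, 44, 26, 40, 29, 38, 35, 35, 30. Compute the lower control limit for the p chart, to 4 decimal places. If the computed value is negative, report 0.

p̄ = Σdᵢ / (k·n) = 609 / (18 × 400) = 0.08458
LCL = p̄ − 3·√(p̄(1−p̄)/n) = 0.08458 − 3 × 0.01391 = 0.04284

0.0428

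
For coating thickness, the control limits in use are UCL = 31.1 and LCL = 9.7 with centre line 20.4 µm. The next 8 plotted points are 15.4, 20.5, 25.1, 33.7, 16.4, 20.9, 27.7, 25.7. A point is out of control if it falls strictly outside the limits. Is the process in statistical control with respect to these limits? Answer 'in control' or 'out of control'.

Compare each point to [9.7, 31.1]: sample 4 = 33.7 > UCL.

out of control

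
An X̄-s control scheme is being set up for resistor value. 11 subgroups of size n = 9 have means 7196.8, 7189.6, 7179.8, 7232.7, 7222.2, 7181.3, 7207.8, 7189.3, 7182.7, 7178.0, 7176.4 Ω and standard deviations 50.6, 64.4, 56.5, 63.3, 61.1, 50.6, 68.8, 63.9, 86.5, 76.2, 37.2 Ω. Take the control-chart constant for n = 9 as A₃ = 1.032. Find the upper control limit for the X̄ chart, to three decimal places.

X̄̄ = (7196.8 + 7189.6 + 7179.8 + 7232.7 + 7222.2 + 7181.3 + 7207.8 + 7189.3 + 7182.7 + 7178.0 + 7176.4) / 11 = 7194.2364
s̄ = (50.6 + 64.4 + 56.5 + 63.3 + 61.1 + 50.6 + 68.8 + 63.9 + 86.5 + 76.2 + 37.2) / 11 = 61.7364
UCL = X̄̄ + A₃·s̄ = 7194.2364 + 1.032 × 61.7364 = 7257.9483

7257.948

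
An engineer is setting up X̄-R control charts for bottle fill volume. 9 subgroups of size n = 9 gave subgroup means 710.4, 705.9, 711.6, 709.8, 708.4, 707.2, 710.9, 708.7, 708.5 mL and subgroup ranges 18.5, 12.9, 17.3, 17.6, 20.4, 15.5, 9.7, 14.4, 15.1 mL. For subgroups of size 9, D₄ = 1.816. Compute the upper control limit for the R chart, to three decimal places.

R̄ = (18.5 + 12.9 + 17.3 + 17.6 + 20.4 + 15.5 + 9.7 + 14.4 + 15.1) / 9 = 141.4000 / 9 = 15.7111
UCL_R = D₄·R̄ = 1.816 × 15.7111 = 28.5314

28.531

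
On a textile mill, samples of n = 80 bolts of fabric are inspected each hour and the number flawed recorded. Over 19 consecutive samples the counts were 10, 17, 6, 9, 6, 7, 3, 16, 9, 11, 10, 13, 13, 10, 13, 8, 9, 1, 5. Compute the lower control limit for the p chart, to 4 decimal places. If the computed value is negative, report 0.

0.0085

p̄ = Σdᵢ / (k·n) = 176 / (19 × 80) = 0.11579
LCL = p̄ − 3·√(p̄(1−p̄)/n) = 0.11579 − 3 × 0.03577 = 0.00847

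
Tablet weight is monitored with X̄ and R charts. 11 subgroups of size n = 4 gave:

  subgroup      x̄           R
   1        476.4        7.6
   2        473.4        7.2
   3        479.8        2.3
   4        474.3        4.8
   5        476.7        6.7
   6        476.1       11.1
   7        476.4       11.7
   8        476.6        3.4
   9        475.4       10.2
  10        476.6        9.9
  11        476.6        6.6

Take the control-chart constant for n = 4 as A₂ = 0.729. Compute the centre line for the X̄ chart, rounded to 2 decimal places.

X̄̄ = (476.4 + 473.4 + 479.8 + 474.3 + 476.7 + 476.1 + 476.4 + 476.6 + 475.4 + 476.6 + 476.6) / 11 = 5238.3000 / 11 = 476.2091
CL = X̄̄ = 476.2091

476.21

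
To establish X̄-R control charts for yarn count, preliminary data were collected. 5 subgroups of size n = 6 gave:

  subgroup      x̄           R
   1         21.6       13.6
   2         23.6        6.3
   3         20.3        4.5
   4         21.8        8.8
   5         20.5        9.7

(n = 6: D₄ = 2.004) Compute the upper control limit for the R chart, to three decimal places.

17.194

R̄ = (13.6 + 6.3 + 4.5 + 8.8 + 9.7) / 5 = 42.9000 / 5 = 8.5800
UCL_R = D₄·R̄ = 2.004 × 8.5800 = 17.1943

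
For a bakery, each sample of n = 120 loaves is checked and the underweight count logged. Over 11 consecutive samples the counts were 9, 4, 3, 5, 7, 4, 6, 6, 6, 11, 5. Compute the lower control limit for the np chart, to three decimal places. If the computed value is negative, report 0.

0.000

p̄ = Σdᵢ / (k·n) = 66 / (11 × 120) = 0.05000
LCL = np̄ − 3·√(np̄(1−p̄)) = 6.0000 − 3 × 2.3875 = -1.1624 → 0 (negative, so LCL = 0)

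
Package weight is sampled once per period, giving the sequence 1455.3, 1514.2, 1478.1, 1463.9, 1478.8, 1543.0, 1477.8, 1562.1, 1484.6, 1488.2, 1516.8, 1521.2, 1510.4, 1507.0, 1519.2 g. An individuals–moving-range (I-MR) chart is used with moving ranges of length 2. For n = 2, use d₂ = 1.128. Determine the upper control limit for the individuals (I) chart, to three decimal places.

X̄ = (1455.3 + 1514.2 + 1478.1 + 1463.9 + 1478.8 + 1543.0 + 1477.8 + 1562.1 + 1484.6 + 1488.2 + 1516.8 + 1521.2 + 1510.4 + 1507.0 + 1519.2) / 15 = 1501.3733
Moving ranges: 58.9, 36.1, 14.2, 14.9, 64.2, 65.2, 84.3, 77.5, 3.6, 28.6, 4.4, 10.8, 3.4, 12.2; M̄R̄ = 478.3000 / 14 = 34.1643
UCL = X̄ + 3·M̄R̄/d₂ = 1501.3733 + 3 × 34.1643 / 1.128 = 1592.2358

1592.236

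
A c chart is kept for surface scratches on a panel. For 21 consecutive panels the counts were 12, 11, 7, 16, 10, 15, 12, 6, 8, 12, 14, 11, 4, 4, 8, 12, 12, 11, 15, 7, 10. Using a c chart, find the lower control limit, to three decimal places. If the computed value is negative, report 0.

0.690

c̄ = (12 + 11 + 7 + 16 + 10 + 15 + 12 + 6 + 8 + 12 + 14 + 11 + 4 + 4 + 8 + 12 + 12 + 11 + 15 + 7 + 10) / 21 = 217 / 21 = 10.3333
LCL = c̄ − 3√c̄ = 10.3333 − 3 × 3.2146 = 0.6897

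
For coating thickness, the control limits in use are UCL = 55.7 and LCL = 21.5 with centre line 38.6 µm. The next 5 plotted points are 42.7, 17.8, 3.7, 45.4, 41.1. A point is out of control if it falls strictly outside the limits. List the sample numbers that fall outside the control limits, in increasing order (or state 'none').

Compare each point to [21.5, 55.7]: sample 2 = 17.8 < LCL; sample 3 = 3.7 < LCL.

2, 3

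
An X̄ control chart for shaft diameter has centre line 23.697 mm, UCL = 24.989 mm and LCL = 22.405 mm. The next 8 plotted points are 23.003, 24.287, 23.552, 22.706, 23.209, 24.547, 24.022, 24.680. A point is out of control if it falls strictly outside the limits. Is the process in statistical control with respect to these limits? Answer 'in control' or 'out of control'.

All 8 points lie within [22.405, 24.989].

in control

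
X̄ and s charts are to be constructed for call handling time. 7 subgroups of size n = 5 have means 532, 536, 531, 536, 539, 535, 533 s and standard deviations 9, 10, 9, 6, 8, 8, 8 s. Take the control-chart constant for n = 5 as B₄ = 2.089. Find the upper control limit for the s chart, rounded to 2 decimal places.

17.31

s̄ = (9 + 10 + 9 + 6 + 8 + 8 + 8) / 7 = 8.2857
UCL_s = B₄·s̄ = 2.089 × 8.2857 = 17.3089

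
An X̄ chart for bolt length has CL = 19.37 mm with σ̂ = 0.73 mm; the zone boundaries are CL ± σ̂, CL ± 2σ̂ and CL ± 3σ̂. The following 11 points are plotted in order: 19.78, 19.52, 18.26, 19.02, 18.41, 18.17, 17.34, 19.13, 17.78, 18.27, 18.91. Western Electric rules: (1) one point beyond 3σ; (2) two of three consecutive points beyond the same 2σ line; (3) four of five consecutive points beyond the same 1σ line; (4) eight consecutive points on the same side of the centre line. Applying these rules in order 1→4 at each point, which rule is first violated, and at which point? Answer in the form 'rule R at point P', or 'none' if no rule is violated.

Zone of each point (C = within 1σ̂, B = 1σ̂–2σ̂, A = 2σ̂–3σ̂, * = beyond 3σ̂; sign = side of CL): 1:+C, 2:+C, 3:-B, 4:-C, 5:-B, 6:-B, 7:-A, 8:-C, 9:-A, 10:-B, 11:-C
Rule 3 (four of five consecutive points beyond the same 1σ limit) is satisfied at point 7.

rule 3 at point 7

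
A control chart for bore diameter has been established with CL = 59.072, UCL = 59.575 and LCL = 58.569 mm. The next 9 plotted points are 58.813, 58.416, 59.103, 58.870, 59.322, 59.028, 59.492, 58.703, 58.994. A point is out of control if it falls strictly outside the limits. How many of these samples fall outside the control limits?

1

Compare each point to [58.569, 59.575]: sample 2 = 58.416 < LCL.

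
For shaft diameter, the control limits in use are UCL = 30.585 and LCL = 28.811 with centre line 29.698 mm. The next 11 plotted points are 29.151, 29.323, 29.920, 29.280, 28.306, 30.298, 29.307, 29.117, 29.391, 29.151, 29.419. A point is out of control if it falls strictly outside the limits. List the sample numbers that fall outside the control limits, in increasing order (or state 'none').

Compare each point to [28.811, 30.585]: sample 5 = 28.306 < LCL.

5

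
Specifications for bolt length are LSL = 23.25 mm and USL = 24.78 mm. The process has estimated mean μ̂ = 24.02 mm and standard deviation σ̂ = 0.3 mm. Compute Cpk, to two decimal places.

0.84

Cpu = (USL − μ̂) / (3σ̂) = (24.78 − 24.02) / (3 × 0.3) = 0.8444; Cpl = (μ̂ − LSL) / (3σ̂) = (24.02 − 23.25) / (3 × 0.3) = 0.8556; Cpk = min(Cpu, Cpl) = 0.8444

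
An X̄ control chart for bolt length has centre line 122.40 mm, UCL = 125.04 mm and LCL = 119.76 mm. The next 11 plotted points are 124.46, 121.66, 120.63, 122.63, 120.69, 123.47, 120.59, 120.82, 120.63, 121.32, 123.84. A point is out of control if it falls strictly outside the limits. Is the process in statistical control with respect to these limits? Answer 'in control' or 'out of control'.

All 11 points lie within [119.76, 125.04].

in control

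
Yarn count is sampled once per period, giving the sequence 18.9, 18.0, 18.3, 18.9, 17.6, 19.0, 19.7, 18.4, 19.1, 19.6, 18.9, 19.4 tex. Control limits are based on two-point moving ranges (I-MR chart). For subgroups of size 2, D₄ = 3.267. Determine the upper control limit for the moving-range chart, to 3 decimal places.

2.643

Moving ranges: 0.9, 0.3, 0.6, 1.3, 1.4, 0.7, 1.3, 0.7, 0.5, 0.7, 0.5; M̄R̄ = 8.9000 / 11 = 0.8091
UCL_MR = D₄·M̄R̄ = 3.267 × 0.8091 = 2.6433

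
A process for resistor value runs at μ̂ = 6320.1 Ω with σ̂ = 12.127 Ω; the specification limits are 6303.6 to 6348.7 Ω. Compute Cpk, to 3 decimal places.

Cpu = (USL − μ̂) / (3σ̂) = (6348.7 − 6320.1) / (3 × 12.127) = 0.7861; Cpl = (μ̂ − LSL) / (3σ̂) = (6320.1 − 6303.6) / (3 × 12.127) = 0.4535; Cpk = min(Cpu, Cpl) = 0.4535

0.454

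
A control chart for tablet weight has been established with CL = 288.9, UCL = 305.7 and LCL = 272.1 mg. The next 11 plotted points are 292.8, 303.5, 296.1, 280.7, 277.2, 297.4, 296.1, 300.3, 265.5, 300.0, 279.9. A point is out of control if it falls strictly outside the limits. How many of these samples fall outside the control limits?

Compare each point to [272.1, 305.7]: sample 9 = 265.5 < LCL.

1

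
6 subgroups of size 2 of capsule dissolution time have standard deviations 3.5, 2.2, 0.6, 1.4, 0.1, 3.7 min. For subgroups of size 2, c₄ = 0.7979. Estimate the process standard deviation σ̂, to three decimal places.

s̄ = (3.5 + 2.2 + 0.6 + 1.4 + 0.1 + 3.7) / 6 = 1.9167
σ̂ = s̄ / c₄ = 1.9167 / 0.7979 = 2.4021

2.402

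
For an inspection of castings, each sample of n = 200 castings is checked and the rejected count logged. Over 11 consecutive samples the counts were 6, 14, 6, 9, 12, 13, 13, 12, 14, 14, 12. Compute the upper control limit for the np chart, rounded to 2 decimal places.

p̄ = Σdᵢ / (k·n) = 125 / (11 × 200) = 0.05682
UCL = np̄ + 3·√(np̄(1−p̄)) = 11.3636 + 3 × √(11.3636×0.94318) = 11.3636 + 3 × 3.2738 = 21.1851

21.19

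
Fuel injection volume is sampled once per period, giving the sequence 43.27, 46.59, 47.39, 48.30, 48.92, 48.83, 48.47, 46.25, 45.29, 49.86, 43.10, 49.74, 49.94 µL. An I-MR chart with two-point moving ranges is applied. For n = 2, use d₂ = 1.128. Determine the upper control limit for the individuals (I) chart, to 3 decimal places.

53.465

X̄ = (43.27 + 46.59 + 47.39 + 48.30 + 48.92 + 48.83 + 48.47 + 46.25 + 45.29 + 49.86 + 43.10 + 49.74 + 49.94) / 13 = 47.3808
Moving ranges: 3.32, 0.80, 0.91, 0.62, 0.09, 0.36, 2.22, 0.96, 4.57, 6.76, 6.64, 0.20; M̄R̄ = 27.4500 / 12 = 2.2875
UCL = X̄ + 3·M̄R̄/d₂ = 47.3808 + 3 × 2.2875 / 1.128 = 53.4645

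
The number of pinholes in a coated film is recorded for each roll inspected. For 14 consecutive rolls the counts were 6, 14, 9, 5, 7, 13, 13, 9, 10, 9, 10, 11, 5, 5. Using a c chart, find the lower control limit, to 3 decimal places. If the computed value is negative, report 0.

c̄ = (6 + 14 + 9 + 5 + 7 + 13 + 13 + 9 + 10 + 9 + 10 + 11 + 5 + 5) / 14 = 126 / 14 = 9.0000
LCL = c̄ − 3√c̄ = 9.0000 − 3 × 3.0000 = 0.0000

0.000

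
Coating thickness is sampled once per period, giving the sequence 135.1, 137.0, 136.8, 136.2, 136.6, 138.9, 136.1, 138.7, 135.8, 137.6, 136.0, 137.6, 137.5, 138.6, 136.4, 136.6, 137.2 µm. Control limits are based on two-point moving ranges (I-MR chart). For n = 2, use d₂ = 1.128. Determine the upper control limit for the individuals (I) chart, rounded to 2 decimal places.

X̄ = (135.1 + 137.0 + 136.8 + 136.2 + 136.6 + 138.9 + 136.1 + 138.7 + 135.8 + 137.6 + 136.0 + 137.6 + 137.5 + 138.6 + 136.4 + 136.6 + 137.2) / 17 = 136.9824
Moving ranges: 1.9, 0.2, 0.6, 0.4, 2.3, 2.8, 2.6, 2.9, 1.8, 1.6, 1.6, 0.1, 1.1, 2.2, 0.2, 0.6; M̄R̄ = 22.9000 / 16 = 1.4312
UCL = X̄ + 3·M̄R̄/d₂ = 136.9824 + 3 × 1.4312 / 1.128 = 140.7889

140.79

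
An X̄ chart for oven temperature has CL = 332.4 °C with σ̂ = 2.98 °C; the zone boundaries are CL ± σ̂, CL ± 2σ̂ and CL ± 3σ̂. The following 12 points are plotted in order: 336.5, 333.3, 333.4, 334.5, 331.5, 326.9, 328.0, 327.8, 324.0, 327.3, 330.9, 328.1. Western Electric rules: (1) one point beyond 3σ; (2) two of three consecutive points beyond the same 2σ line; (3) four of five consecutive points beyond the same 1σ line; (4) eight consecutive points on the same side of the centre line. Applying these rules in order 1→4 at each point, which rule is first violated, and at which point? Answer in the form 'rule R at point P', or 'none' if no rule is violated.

Zone of each point (C = within 1σ̂, B = 1σ̂–2σ̂, A = 2σ̂–3σ̂, * = beyond 3σ̂; sign = side of CL): 1:+B, 2:+C, 3:+C, 4:+C, 5:-C, 6:-B, 7:-B, 8:-B, 9:-A, 10:-B, 11:-C, 12:-B
Rule 3 (four of five consecutive points beyond the same 1σ limit) is satisfied at point 9.

rule 3 at point 9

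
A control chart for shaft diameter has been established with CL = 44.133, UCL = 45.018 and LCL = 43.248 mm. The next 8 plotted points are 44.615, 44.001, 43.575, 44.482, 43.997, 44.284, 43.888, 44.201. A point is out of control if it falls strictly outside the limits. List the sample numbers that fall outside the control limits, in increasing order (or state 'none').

All 8 points lie within [43.248, 45.018].

none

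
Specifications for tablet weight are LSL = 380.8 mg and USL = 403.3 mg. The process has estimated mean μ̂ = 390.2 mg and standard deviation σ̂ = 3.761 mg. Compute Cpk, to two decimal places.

Cpu = (USL − μ̂) / (3σ̂) = (403.3 − 390.2) / (3 × 3.761) = 1.1610; Cpl = (μ̂ − LSL) / (3σ̂) = (390.2 − 380.8) / (3 × 3.761) = 0.8331; Cpk = min(Cpu, Cpl) = 0.8331

0.83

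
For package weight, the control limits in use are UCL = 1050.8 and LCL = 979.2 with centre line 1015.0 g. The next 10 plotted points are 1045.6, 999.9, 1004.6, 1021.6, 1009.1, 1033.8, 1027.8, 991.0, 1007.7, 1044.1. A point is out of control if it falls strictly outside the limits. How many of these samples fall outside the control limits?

0

All 10 points lie within [979.2, 1050.8].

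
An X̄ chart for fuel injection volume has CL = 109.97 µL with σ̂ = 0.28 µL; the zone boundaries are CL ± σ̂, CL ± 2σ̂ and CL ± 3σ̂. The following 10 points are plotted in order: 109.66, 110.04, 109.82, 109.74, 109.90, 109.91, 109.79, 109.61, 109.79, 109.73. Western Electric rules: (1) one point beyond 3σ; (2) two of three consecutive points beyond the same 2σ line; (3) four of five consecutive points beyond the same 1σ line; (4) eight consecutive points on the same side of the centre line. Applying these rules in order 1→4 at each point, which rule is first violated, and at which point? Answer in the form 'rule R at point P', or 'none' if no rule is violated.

rule 4 at point 10

Zone of each point (C = within 1σ̂, B = 1σ̂–2σ̂, A = 2σ̂–3σ̂, * = beyond 3σ̂; sign = side of CL): 1:-B, 2:+C, 3:-C, 4:-C, 5:-C, 6:-C, 7:-C, 8:-B, 9:-C, 10:-C
Rule 4 (eight consecutive points on the same side of the centre line) is satisfied at point 10.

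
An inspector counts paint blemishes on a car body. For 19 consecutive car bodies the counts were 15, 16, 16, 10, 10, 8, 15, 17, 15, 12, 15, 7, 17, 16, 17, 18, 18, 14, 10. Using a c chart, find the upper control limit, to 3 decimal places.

c̄ = (15 + 16 + 16 + 10 + 10 + 8 + 15 + 17 + 15 + 12 + 15 + 7 + 17 + 16 + 17 + 18 + 18 + 14 + 10) / 19 = 266 / 19 = 14.0000
UCL = c̄ + 3√c̄ = 14.0000 + 3 × √14.0000 = 14.0000 + 3 × 3.7417 = 25.2250

25.225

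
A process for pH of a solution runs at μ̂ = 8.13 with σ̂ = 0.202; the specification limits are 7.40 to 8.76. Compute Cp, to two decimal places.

1.12

Cp = (USL − LSL) / (6σ̂) = (8.76 − 7.40) / (6 × 0.202) = 1.3600 / 1.2120 = 1.1221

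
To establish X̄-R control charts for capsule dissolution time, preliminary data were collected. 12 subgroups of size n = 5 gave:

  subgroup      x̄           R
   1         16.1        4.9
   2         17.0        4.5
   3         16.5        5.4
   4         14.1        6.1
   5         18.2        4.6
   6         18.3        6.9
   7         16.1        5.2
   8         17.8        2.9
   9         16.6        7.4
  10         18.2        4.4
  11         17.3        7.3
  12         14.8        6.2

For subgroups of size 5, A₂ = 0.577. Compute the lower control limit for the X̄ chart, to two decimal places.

13.59

X̄̄ = (16.1 + 17.0 + 16.5 + 14.1 + 18.2 + 18.3 + 16.1 + 17.8 + 16.6 + 18.2 + 17.3 + 14.8) / 12 = 201.0000 / 12 = 16.7500
R̄ = (4.9 + 4.5 + 5.4 + 6.1 + 4.6 + 6.9 + 5.2 + 2.9 + 7.4 + 4.4 + 7.3 + 6.2) / 12 = 65.8000 / 12 = 5.4833
LCL = X̄̄ − A₂·R̄ = 16.7500 − 0.577 × 5.4833 = 13.5861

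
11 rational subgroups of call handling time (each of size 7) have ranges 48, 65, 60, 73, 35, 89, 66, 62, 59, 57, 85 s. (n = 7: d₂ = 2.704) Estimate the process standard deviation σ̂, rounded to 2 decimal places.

R̄ = (48 + 65 + 60 + 73 + 35 + 89 + 66 + 62 + 59 + 57 + 85) / 11 = 63.5455
σ̂ = R̄ / d₂ = 63.5455 / 2.704 = 23.5005

23.50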